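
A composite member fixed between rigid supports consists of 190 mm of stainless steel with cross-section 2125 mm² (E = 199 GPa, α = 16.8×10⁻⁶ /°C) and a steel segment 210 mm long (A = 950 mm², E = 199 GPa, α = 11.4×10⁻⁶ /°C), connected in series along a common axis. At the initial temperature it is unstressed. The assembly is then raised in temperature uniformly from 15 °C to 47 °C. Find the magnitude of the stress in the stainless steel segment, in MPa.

With the walls removed the bar would change length by δ_free = Σ αᵢΔT Lᵢ = 16.8×10⁻⁶×32×190 + 11.4×10⁻⁶×32×210 = 0.1788 mm.
The walls prevent any net length change, so an axial force P (same in every segment) develops. Compatibility: P · Σ Lᵢ/(AᵢEᵢ) = δ_free.
The series flexibility is Σ Lᵢ/(AᵢEᵢ) = 190/(2125×199×10³) + 210/(950×199×10³) = 1.56×10⁻⁶ mm/N.
P = 0.1788 / 1.56×10⁻⁶ = 114600 N = 114.6 kN, compressive.
σ_{stainless steel} = P / A = 114600 / 2125 = 53.92 MPa.

σ ≈ 53.9 MPa (compressive)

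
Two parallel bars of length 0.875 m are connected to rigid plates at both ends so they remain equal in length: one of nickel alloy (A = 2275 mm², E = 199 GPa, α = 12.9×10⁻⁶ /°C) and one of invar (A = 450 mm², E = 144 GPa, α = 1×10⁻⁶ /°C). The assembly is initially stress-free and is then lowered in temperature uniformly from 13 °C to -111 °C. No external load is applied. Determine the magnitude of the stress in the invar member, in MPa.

σ ≈ 186 MPa (compressive)

The nickel alloy has the larger α, so on cooling it would change length more than the invar if both were free. The rigid plates force a common final length, so the nickel alloy is put into tension and the invar into compression, with equal and opposite forces P (no external load).
Setting the final lengths equal and cancelling L: (α₁ − α₂)ΔT = P/(A₁E₁) + P/(A₂E₂).
|α₁ − α₂|·ΔT = 11.9×10⁻⁶ × 124 = 0.001476.
1/(A₁E₁) + 1/(A₂E₂) = 1/(2275×199×10³) + 1/(450×144×10³) = 1.764×10⁻⁸ N⁻¹.
So P = 0.001476 / 1.764×10⁻⁸ = 83.65 kN.
σ_{invar} = P/A₂ = 83650/450 = 185.9 MPa, compressive.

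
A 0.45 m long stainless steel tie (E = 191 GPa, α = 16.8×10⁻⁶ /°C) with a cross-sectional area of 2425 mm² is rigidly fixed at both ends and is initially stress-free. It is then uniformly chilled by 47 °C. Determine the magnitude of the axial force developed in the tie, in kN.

With zero net strain, σ = E·αΔT = 191 GPa × 16.8×10⁻⁶ × 47 = 150.8 MPa.
Axial force P = σA = 150.8 × 2425 = 365700 N = 365.7 kN, tensile.

P ≈ 366 kN (tensile)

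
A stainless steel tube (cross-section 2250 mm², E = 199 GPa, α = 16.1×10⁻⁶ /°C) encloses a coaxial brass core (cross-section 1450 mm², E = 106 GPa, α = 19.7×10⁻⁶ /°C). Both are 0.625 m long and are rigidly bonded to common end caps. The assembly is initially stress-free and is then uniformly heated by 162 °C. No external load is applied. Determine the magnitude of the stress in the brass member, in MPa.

Both members must finish at the same length. With the larger α, the brass tends to over-expand; the plates restrain it, putting the brass in compression and the stainless steel in tension. With no external load the two internal forces are equal and opposite, magnitude P.
Equating the net (thermal + elastic) strains gives |α₁ − α₂|·ΔT = P·[1/(A₁E₁) + 1/(A₂E₂)].
|α₁ − α₂|·ΔT = 3.6×10⁻⁶ × 162 = 0.0005832.
1/(A₁E₁) + 1/(A₂E₂) = 1/(2250×199×10³) + 1/(1450×106×10³) = 8.74×10⁻⁹ N⁻¹.
P = 0.0005832 / 8.74×10⁻⁹ = 66730 N = 66.73 kN.
σ_{brass} = P/A₂ = 66730/1450 = 46.02 MPa, compressive.

σ ≈ 46 MPa (compressive)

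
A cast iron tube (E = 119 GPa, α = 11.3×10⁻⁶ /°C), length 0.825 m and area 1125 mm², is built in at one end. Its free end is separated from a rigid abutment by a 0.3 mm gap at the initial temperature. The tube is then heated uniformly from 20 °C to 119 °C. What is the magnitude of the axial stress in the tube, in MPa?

Free thermal elongation = αΔT L = 11.3×10⁻⁶ × 99 × 825 = 0.9229 mm.
This exceeds the 0.3 mm gap, so the wall pushes back. The portion of expansion that must be recovered elastically is δ_free − gap = 0.9229 − 0.3 = 0.6229 mm.
That suppressed elongation corresponds to σ = E·Δ/L = 119×10³ × 0.6229/825 = 89.85 MPa.

σ ≈ 89.9 MPa (compressive)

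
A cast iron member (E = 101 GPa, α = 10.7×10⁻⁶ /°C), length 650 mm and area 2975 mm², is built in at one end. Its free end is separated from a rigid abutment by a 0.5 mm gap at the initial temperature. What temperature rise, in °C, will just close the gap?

ΔT ≈ 71.9 °C

The gap closes when αΔT L = 0.5 mm, since the member is still unstressed at that instant.
ΔT = 0.5 / (10.7×10⁻⁶ × 650) = 71.89 °C.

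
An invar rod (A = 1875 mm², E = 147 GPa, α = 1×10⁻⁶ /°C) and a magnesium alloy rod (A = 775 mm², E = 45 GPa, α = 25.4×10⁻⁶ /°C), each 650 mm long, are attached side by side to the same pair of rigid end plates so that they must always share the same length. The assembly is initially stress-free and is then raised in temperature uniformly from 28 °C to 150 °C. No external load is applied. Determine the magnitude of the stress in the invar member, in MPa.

σ ≈ 49.1 MPa (tensile)

Equilibrium of a rigid end plate with no external load gives equal and opposite internal forces ±P in the two members. Since α_{magnesium alloy} > α_{invar}, heating drives the magnesium alloy into compression and the invar into tension.
Equating the net (thermal + elastic) strains gives |α₁ − α₂|·ΔT = P·[1/(A₁E₁) + 1/(A₂E₂)].
|α₁ − α₂|·ΔT = 24.4×10⁻⁶ × 122 = 0.002977.
1/(A₁E₁) + 1/(A₂E₂) = 1/(1875×147×10³) + 1/(775×45×10³) = 3.23×10⁻⁸ N⁻¹.
P = 0.002977 / 3.23×10⁻⁸ = 92160 N = 92.16 kN.
σ_{invar} = P/A₁ = 92160/1875 = 49.15 MPa, tensile.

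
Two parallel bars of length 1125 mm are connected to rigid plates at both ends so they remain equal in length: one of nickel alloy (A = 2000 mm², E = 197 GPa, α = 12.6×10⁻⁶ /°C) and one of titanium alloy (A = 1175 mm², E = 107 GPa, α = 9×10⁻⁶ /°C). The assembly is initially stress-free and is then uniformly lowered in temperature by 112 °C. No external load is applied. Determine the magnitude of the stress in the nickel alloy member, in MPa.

Both members must finish at the same length. With the larger α, the nickel alloy tends to over-contract; the plates restrain it, putting the nickel alloy in tension and the titanium alloy in compression. With no external load the two internal forces are equal and opposite, magnitude P.
Compatibility of the two members (thermal + elastic change equal): (α₁ − α₂)ΔT = P·[1/(A₁E₁) + 1/(A₂E₂)].
|α₁ − α₂|·ΔT = 3.6×10⁻⁶ × 112 = 0.0004032.
1/(A₁E₁) + 1/(A₂E₂) = 1/(2000×197×10³) + 1/(1175×107×10³) = 1.049×10⁻⁸ N⁻¹.
P = 0.0004032 / 1.049×10⁻⁸ = 38430 N = 38.43 kN.
σ_{nickel alloy} = P/A₁ = 38430/2000 = 19.21 MPa, tensile.

σ ≈ 19.2 MPa (tensile)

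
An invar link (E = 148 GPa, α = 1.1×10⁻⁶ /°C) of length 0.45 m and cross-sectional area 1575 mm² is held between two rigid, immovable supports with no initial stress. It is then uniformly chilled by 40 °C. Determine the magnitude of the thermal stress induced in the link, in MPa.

With length fixed, the mechanical strain must cancel the thermal strain αΔT = 1.1×10⁻⁶ × 40 = 44×10⁻⁶.
Hence σ = E·αΔT = 148×10³ × 44×10⁻⁶ = 6.512 MPa, tensile.

σ ≈ 6.51 MPa (tensile)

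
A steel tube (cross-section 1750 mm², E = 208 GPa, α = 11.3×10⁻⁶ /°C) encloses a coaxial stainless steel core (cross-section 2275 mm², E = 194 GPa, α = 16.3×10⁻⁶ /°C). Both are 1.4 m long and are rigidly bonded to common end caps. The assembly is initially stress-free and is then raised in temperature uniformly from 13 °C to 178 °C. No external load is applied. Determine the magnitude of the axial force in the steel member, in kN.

Equilibrium of a rigid end plate with no external load gives equal and opposite internal forces ±P in the two members. Since α_{stainless steel} > α_{steel}, heating drives the stainless steel into compression and the steel into tension.
Equating the net (thermal + elastic) strains gives |α₁ − α₂|·ΔT = P·[1/(A₁E₁) + 1/(A₂E₂)].
|α₁ − α₂|·ΔT = 5×10⁻⁶ × 165 = 0.000825.
1/(A₁E₁) + 1/(A₂E₂) = 1/(1750×208×10³) + 1/(2275×194×10³) = 5.013×10⁻⁹ N⁻¹.
So P = 0.000825 / 5.013×10⁻⁹ = 164.6 kN.

P ≈ 165 kN (tensile in the steel)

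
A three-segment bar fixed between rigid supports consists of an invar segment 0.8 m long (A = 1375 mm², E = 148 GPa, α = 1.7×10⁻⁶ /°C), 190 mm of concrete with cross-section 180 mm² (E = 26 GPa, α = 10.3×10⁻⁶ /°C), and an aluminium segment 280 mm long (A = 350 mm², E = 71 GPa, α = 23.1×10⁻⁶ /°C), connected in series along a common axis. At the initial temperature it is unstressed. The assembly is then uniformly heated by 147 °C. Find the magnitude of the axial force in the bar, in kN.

If the supports were absent, the total length change would be Σ αᵢΔT Lᵢ = 1.7×10⁻⁶×147×800 + 10.3×10⁻⁶×147×190 + 23.1×10⁻⁶×147×280 = 1.438 mm.
Since the ends are fixed, an axial force P builds up, equal in every segment, with P · Σ Lᵢ/(AᵢEᵢ) = δ_free.
The series flexibility is Σ Lᵢ/(AᵢEᵢ) = 800/(1375×148×10³) + 190/(180×26×10³) + 280/(350×71×10³) = 5.58×10⁻⁵ mm/N.
So P = 1.438 / 5.58×10⁻⁵ = 25.78 kN, compressive.

P ≈ 25.8 kN (compressive)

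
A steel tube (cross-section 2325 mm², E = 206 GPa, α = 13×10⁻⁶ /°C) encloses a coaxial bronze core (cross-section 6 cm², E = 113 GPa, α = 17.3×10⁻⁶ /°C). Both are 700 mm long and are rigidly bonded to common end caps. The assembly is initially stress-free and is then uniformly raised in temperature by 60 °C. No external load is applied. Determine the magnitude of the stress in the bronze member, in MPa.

σ ≈ 25.5 MPa (compressive)

The bronze has the larger α, so on heating it would change length more than the steel if both were free. The rigid plates force a common final length, so the bronze is put into compression and the steel into tension, with equal and opposite forces P (no external load).
Equating the net (thermal + elastic) strains gives |α₁ − α₂|·ΔT = P·[1/(A₁E₁) + 1/(A₂E₂)].
|α₁ − α₂|·ΔT = 4.3×10⁻⁶ × 60 = 0.000258.
1/(A₁E₁) + 1/(A₂E₂) = 1/(2325×206×10³) + 1/(600×113×10³) = 1.684×10⁻⁸ N⁻¹.
P = 0.000258 / 1.684×10⁻⁸ = 15320 N = 15.32 kN.
σ_{bronze} = P/A₂ = 15320/600 = 25.54 MPa, compressive.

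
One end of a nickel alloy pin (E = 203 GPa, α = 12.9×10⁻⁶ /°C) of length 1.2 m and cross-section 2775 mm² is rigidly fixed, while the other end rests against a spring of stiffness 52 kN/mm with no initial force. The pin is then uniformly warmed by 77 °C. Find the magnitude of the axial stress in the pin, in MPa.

σ ≈ 20.1 MPa (compressive)

If the spring were absent the pin would lengthen by αΔT L = 12.9×10⁻⁶ × 77 × 1200 = 1.192 mm.
With a force P in the spring, the elastic change of the pin is PL/(AE) and that of the spring is P/k; compatibility requires their sum to equal δ_free.
So P = δ_free / [L/(AE) + 1/k] = 1.192 / [ 1200/(2775×203×10³) + 1/(52×10³) ].
P = 1.192 / 2.136×10⁻⁵ = 55800 N.
σ = P/A = 55800/2775 = 20.11 MPa.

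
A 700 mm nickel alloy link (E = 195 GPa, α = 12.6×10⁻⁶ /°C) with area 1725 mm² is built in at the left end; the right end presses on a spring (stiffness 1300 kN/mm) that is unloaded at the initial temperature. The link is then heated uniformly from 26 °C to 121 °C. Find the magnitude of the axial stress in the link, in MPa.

If the spring were absent the link would lengthen by αΔT L = 12.6×10⁻⁶ × 95 × 700 = 0.8379 mm.
With a force P in the spring, the elastic change of the link is PL/(AE) and that of the spring is P/k; compatibility requires their sum to equal δ_free.
P [ L/(AE) + 1/k ] = δ_free → P [ 700/(1725×195×10³) + 1/(1300×10³) ] = 0.8379.
P = 0.8379 / 2.85×10⁻⁶ = 294000 N.
σ = P/A = 294000/1725 = 170.4 MPa.

σ ≈ 170 MPa (compressive)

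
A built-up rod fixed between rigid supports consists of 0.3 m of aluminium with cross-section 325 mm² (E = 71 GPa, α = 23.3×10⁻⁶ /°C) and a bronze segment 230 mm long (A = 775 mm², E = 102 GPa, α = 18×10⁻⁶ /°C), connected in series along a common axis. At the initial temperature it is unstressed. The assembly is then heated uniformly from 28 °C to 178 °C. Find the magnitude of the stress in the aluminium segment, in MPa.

σ ≈ 323 MPa (compressive)

If the supports were absent, the total length change would be Σ αᵢΔT Lᵢ = 23.3×10⁻⁶×150×300 + 18×10⁻⁶×150×230 = 1.669 mm.
Since the ends are fixed, an axial force P builds up, equal in every segment, with P · Σ Lᵢ/(AᵢEᵢ) = δ_free.
Σ Lᵢ/(AᵢEᵢ) = 300/(325×71×10³) + 230/(775×102×10³) = 1.591×10⁻⁵ mm/N.
P = 1.669 / 1.591×10⁻⁵ = 104900 N = 104.9 kN, compressive.
σ_{aluminium} = P / A = 104900 / 325 = 322.9 MPa.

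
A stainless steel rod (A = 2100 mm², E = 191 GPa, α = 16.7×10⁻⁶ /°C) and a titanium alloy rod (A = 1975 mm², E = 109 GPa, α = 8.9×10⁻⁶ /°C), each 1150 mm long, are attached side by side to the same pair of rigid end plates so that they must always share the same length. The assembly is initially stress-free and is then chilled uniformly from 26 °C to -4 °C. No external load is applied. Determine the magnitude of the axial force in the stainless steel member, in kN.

Both members must finish at the same length. With the larger α, the stainless steel tends to over-contract; the plates restrain it, putting the stainless steel in tension and the titanium alloy in compression. With no external load the two internal forces are equal and opposite, magnitude P.
Compatibility of the two members (thermal + elastic change equal): (α₁ − α₂)ΔT = P·[1/(A₁E₁) + 1/(A₂E₂)].
|α₁ − α₂|·ΔT = 7.8×10⁻⁶ × 30 = 0.000234.
1/(A₁E₁) + 1/(A₂E₂) = 1/(2100×191×10³) + 1/(1975×109×10³) = 7.138×10⁻⁹ N⁻¹.
So P = 0.000234 / 7.138×10⁻⁹ = 32.78 kN.

P ≈ 32.8 kN (tensile in the stainless steel)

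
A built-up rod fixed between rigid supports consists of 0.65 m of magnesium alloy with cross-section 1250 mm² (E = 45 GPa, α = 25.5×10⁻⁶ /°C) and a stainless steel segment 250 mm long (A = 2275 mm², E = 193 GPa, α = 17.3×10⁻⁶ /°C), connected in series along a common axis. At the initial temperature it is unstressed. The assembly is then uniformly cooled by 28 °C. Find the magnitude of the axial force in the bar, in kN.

P ≈ 48.3 kN (tensile)

If the supports were absent, the total length change would be Σ αᵢΔT Lᵢ = 25.5×10⁻⁶×28×650 + 17.3×10⁻⁶×28×250 = 0.5852 mm.
The walls prevent any net length change, so an axial force P (same in every segment) develops. Compatibility: P · Σ Lᵢ/(AᵢEᵢ) = δ_free.
The series flexibility is Σ Lᵢ/(AᵢEᵢ) = 650/(1250×45×10³) + 250/(2275×193×10³) = 1.212×10⁻⁵ mm/N.
P = 0.5852 / 1.212×10⁻⁵ = 48260 N = 48.26 kN, tensile.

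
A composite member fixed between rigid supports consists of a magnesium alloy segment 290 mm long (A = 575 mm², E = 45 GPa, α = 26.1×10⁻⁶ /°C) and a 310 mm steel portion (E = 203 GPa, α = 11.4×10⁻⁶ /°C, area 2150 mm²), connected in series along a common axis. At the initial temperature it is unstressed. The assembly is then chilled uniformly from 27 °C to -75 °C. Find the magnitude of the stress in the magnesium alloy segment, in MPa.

If the supports were absent, the total length change would be Σ αᵢΔT Lᵢ = 26.1×10⁻⁶×102×290 + 11.4×10⁻⁶×102×310 = 1.133 mm.
The rigid supports impose zero overall length change; the single axial force P common to all segments must satisfy P Σ Lᵢ/(AᵢEᵢ) = δ_free.
The series flexibility is Σ Lᵢ/(AᵢEᵢ) = 290/(575×45×10³) + 310/(2150×203×10³) = 1.192×10⁻⁵ mm/N.
So P = 1.133 / 1.192×10⁻⁵ = 95.02 kN, tensile.
σ_{magnesium alloy} = P / A = 95020 / 575 = 165.3 MPa.

σ ≈ 165 MPa (tensile)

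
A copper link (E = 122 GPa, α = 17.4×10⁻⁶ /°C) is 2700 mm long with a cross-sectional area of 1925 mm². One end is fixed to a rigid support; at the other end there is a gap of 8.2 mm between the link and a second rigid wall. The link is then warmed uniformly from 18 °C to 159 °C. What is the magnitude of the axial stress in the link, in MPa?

Unrestrained expansion: δ_free = αΔT L = 17.4×10⁻⁶ × 141 × 2700 = 6.624 mm.
Since δ_free = 6.62 mm is less than the 8.2 mm gap, the link never touches the wall. No axial force develops.

σ ≈ 0 MPa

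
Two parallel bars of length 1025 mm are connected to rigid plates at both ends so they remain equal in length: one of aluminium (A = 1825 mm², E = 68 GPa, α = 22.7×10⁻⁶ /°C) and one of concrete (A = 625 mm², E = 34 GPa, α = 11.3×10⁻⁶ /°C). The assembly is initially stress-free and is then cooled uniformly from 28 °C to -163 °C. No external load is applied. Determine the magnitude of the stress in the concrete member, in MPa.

σ ≈ 63.2 MPa (compressive)

Both members must finish at the same length. With the larger α, the aluminium tends to over-contract; the plates restrain it, putting the aluminium in tension and the concrete in compression. With no external load the two internal forces are equal and opposite, magnitude P.
Compatibility of the two members (thermal + elastic change equal): (α₁ − α₂)ΔT = P·[1/(A₁E₁) + 1/(A₂E₂)].
|α₁ − α₂|·ΔT = 11.4×10⁻⁶ × 191 = 0.002177.
1/(A₁E₁) + 1/(A₂E₂) = 1/(1825×68×10³) + 1/(625×34×10³) = 5.512×10⁻⁸ N⁻¹.
P = 0.002177 / 5.512×10⁻⁸ = 39510 N = 39.51 kN.
σ_{concrete} = P/A₂ = 39510/625 = 63.21 MPa, compressive.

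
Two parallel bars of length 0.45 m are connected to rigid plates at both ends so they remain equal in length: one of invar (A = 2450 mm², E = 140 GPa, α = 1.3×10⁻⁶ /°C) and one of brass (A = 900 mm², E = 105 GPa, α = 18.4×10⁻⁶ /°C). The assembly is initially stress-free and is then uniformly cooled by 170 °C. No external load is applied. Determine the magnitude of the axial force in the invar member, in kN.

Equilibrium of a rigid end plate with no external load gives equal and opposite internal forces ±P in the two members. Since α_{brass} > α_{invar}, cooling drives the brass into tension and the invar into compression.
Compatibility of the two members (thermal + elastic change equal): (α₁ − α₂)ΔT = P·[1/(A₁E₁) + 1/(A₂E₂)].
|α₁ − α₂|·ΔT = 17.1×10⁻⁶ × 170 = 0.002907.
1/(A₁E₁) + 1/(A₂E₂) = 1/(2450×140×10³) + 1/(900×105×10³) = 1.35×10⁻⁸ N⁻¹.
P = 0.002907 / 1.35×10⁻⁸ = 215400 N = 215.4 kN.

P ≈ 215 kN (compressive in the invar)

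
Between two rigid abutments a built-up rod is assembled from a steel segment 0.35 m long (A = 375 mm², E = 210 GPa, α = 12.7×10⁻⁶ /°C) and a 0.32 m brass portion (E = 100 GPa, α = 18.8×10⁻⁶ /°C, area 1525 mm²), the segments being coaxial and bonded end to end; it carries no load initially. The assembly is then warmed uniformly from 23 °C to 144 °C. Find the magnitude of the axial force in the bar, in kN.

P ≈ 193 kN (compressive)

If the supports were absent, the total length change would be Σ αᵢΔT Lᵢ = 12.7×10⁻⁶×121×350 + 18.8×10⁻⁶×121×320 = 1.266 mm.
Since the ends are fixed, an axial force P builds up, equal in every segment, with P · Σ Lᵢ/(AᵢEᵢ) = δ_free.
The series flexibility is Σ Lᵢ/(AᵢEᵢ) = 350/(375×210×10³) + 320/(1525×100×10³) = 6.543×10⁻⁶ mm/N.
Hence P = δ_free / Σ(L/AE) = 1.266/6.543×10⁻⁶ = 193.5 kN (compressive).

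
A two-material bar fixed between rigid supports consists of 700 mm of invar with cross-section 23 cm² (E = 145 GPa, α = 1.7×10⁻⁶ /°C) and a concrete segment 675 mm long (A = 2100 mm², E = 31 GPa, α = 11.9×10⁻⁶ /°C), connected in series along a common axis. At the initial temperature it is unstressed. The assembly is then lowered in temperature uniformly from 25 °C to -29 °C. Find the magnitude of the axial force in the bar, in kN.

P ≈ 39.9 kN (tensile)

With the walls removed the bar would change length by δ_free = Σ αᵢΔT Lᵢ = 1.7×10⁻⁶×54×700 + 11.9×10⁻⁶×54×675 = 0.498 mm.
Since the ends are fixed, an axial force P builds up, equal in every segment, with P · Σ Lᵢ/(AᵢEᵢ) = δ_free.
The series flexibility is Σ Lᵢ/(AᵢEᵢ) = 700/(2300×145×10³) + 675/(2100×31×10³) = 1.247×10⁻⁵ mm/N.
P = 0.498 / 1.247×10⁻⁵ = 39940 N = 39.94 kN, tensile.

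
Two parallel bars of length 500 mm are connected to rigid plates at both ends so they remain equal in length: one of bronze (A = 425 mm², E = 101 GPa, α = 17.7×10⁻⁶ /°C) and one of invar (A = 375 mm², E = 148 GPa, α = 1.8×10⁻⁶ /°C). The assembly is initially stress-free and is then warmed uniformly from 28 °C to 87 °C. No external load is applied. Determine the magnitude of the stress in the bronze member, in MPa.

σ ≈ 53.4 MPa (compressive)

Equilibrium of a rigid end plate with no external load gives equal and opposite internal forces ±P in the two members. Since α_{bronze} > α_{invar}, heating drives the bronze into compression and the invar into tension.
Compatibility of the two members (thermal + elastic change equal): (α₁ − α₂)ΔT = P·[1/(A₁E₁) + 1/(A₂E₂)].
|α₁ − α₂|·ΔT = 15.9×10⁻⁶ × 59 = 0.0009381.
1/(A₁E₁) + 1/(A₂E₂) = 1/(425×101×10³) + 1/(375×148×10³) = 4.131×10⁻⁸ N⁻¹.
So P = 0.0009381 / 4.131×10⁻⁸ = 22.71 kN.
σ_{bronze} = P/A₁ = 22710/425 = 53.43 MPa, compressive.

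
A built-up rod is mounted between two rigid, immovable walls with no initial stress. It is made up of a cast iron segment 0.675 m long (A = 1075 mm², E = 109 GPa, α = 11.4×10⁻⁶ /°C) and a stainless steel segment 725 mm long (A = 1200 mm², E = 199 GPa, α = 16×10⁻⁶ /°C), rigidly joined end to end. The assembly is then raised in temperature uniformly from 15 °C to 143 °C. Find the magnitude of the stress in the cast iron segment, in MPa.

Free thermal expansion of the whole bar: Σ αᵢΔT Lᵢ = 11.4×10⁻⁶×128×675 + 16×10⁻⁶×128×725 = 2.47 mm.
The rigid supports impose zero overall length change; the single axial force P common to all segments must satisfy P Σ Lᵢ/(AᵢEᵢ) = δ_free.
The series flexibility is Σ Lᵢ/(AᵢEᵢ) = 675/(1075×109×10³) + 725/(1200×199×10³) = 8.797×10⁻⁶ mm/N.
P = 2.47 / 8.797×10⁻⁶ = 280800 N = 280.8 kN, compressive.
σ_{cast iron} = P / A = 280800 / 1075 = 261.2 MPa.

σ ≈ 261 MPa (compressive)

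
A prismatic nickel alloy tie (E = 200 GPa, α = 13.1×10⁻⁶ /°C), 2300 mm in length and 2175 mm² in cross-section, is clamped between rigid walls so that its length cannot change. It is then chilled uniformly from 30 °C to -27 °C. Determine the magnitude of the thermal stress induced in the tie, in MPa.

With length fixed, the mechanical strain must cancel the thermal strain αΔT = 13.1×10⁻⁶ × 57 = 746.7×10⁻⁶.
The stress required to suppress this strain is σ = Eε = 200×10³ × 746.7×10⁻⁶ = 149.3 MPa, tensile since the tie is trying to contract.

σ ≈ 149 MPa (tensile)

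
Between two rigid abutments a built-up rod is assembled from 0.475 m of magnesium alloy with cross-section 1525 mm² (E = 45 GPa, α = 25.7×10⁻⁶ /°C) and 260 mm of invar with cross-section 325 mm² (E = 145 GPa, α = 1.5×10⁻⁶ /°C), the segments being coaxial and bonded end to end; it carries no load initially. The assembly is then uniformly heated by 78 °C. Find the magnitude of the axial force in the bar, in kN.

P ≈ 79 kN (compressive)

With the walls removed the bar would change length by δ_free = Σ αᵢΔT Lᵢ = 25.7×10⁻⁶×78×475 + 1.5×10⁻⁶×78×260 = 0.9826 mm.
Since the ends are fixed, an axial force P builds up, equal in every segment, with P · Σ Lᵢ/(AᵢEᵢ) = δ_free.
The series flexibility is Σ Lᵢ/(AᵢEᵢ) = 475/(1525×45×10³) + 260/(325×145×10³) = 1.244×10⁻⁵ mm/N.
Hence P = δ_free / Σ(L/AE) = 0.9826/1.244×10⁻⁵ = 78.99 kN (compressive).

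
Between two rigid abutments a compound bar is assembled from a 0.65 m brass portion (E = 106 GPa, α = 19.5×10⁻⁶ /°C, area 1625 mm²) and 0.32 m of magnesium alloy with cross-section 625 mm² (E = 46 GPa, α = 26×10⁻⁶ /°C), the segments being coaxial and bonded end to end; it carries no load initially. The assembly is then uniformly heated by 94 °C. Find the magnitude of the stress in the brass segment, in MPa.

σ ≈ 81.5 MPa (compressive)

Free thermal expansion of the whole bar: Σ αᵢΔT Lᵢ = 19.5×10⁻⁶×94×650 + 26×10⁻⁶×94×320 = 1.974 mm.
The rigid supports impose zero overall length change; the single axial force P common to all segments must satisfy P Σ Lᵢ/(AᵢEᵢ) = δ_free.
Σ Lᵢ/(AᵢEᵢ) = 650/(1625×106×10³) + 320/(625×46×10³) = 1.49×10⁻⁵ mm/N.
P = 1.974 / 1.49×10⁻⁵ = 132400 N = 132.4 kN, compressive.
σ_{brass} = P / A = 132400 / 1625 = 81.49 MPa.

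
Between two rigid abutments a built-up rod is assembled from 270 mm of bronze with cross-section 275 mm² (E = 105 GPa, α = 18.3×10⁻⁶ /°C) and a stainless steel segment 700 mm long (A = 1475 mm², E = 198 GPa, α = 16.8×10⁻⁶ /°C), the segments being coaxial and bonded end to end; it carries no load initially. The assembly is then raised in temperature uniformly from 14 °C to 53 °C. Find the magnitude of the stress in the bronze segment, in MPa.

σ ≈ 202 MPa (compressive)

With the walls removed the bar would change length by δ_free = Σ αᵢΔT Lᵢ = 18.3×10⁻⁶×39×270 + 16.8×10⁻⁶×39×700 = 0.6513 mm.
The rigid supports impose zero overall length change; the single axial force P common to all segments must satisfy P Σ Lᵢ/(AᵢEᵢ) = δ_free.
The series flexibility is Σ Lᵢ/(AᵢEᵢ) = 270/(275×105×10³) + 700/(1475×198×10³) = 1.175×10⁻⁵ mm/N.
P = 0.6513 / 1.175×10⁻⁵ = 55440 N = 55.44 kN, compressive.
σ_{bronze} = P / A = 55440 / 275 = 201.6 MPa.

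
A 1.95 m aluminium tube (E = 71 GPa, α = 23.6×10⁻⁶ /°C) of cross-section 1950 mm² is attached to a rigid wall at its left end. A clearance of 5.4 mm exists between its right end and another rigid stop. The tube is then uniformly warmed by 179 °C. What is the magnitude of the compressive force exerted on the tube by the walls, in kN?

P ≈ 201 kN

Unrestrained expansion: δ_free = αΔT L = 23.6×10⁻⁶ × 179 × 1950 = 8.238 mm.
The gap closes (δ_free > 5.4 mm) and the wall then resists a further 8.238 − 5.4 = 2.838 mm of expansion.
So σ = E(δ_free − g)/L = 71×10³ × 2.838/1950 = 103.3 MPa.
P = σA = 103.3 × 1950 = 201.5 kN.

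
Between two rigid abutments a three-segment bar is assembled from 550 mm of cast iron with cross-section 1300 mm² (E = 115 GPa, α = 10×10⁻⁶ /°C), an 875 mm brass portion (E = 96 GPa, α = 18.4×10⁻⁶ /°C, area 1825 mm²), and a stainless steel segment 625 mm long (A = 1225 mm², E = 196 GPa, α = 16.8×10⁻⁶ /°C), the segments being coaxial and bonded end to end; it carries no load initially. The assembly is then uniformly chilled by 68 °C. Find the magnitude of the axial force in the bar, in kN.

P ≈ 194 kN (tensile)

If the supports were absent, the total length change would be Σ αᵢΔT Lᵢ = 10×10⁻⁶×68×550 + 18.4×10⁻⁶×68×875 + 16.8×10⁻⁶×68×625 = 2.183 mm.
The walls prevent any net length change, so an axial force P (same in every segment) develops. Compatibility: P · Σ Lᵢ/(AᵢEᵢ) = δ_free.
The series flexibility is Σ Lᵢ/(AᵢEᵢ) = 550/(1300×115×10³) + 875/(1825×96×10³) + 625/(1225×196×10³) = 1.128×10⁻⁵ mm/N.
P = 2.183 / 1.128×10⁻⁵ = 193600 N = 193.6 kN, tensile.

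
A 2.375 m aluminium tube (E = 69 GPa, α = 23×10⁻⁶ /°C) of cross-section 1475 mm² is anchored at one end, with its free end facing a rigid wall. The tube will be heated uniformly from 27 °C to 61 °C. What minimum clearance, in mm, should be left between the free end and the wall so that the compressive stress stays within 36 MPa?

g ≈ 0.618 mm

With no wall the tube would lengthen by αΔT L = 23×10⁻⁶ × 34 × 2375 = 1.857 mm.
At the allowable stress the elastic shortening the wall may impose is σL/E = 36 × 2375 / (69×10³) = 1.239 mm.
The gap must absorb the remainder: g_min = 1.857 − 1.239 = 0.6181 mm.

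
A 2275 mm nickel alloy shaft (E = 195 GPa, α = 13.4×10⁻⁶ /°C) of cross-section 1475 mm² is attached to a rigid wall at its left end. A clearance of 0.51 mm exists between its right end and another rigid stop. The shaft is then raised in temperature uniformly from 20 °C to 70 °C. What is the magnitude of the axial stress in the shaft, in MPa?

Free thermal elongation = αΔT L = 13.4×10⁻⁶ × 50 × 2275 = 1.524 mm.
This exceeds the 0.51 mm gap, so the wall pushes back. The portion of expansion that must be recovered elastically is δ_free − gap = 1.524 − 0.51 = 1.014 mm.
So σ = E(δ_free − g)/L = 195×10³ × 1.014/2275 = 86.94 MPa.

σ ≈ 86.9 MPa (compressive)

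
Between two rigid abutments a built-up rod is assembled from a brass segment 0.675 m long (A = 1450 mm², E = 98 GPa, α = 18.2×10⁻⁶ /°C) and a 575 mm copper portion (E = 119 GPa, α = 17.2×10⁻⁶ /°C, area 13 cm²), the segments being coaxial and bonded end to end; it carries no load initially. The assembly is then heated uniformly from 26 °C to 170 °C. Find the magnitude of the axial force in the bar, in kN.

P ≈ 377 kN (compressive)

With the walls removed the bar would change length by δ_free = Σ αᵢΔT Lᵢ = 18.2×10⁻⁶×144×675 + 17.2×10⁻⁶×144×575 = 3.193 mm.
The rigid supports impose zero overall length change; the single axial force P common to all segments must satisfy P Σ Lᵢ/(AᵢEᵢ) = δ_free.
The series flexibility is Σ Lᵢ/(AᵢEᵢ) = 675/(1450×98×10³) + 575/(1300×119×10³) = 8.467×10⁻⁶ mm/N.
So P = 3.193 / 8.467×10⁻⁶ = 377.1 kN, compressive.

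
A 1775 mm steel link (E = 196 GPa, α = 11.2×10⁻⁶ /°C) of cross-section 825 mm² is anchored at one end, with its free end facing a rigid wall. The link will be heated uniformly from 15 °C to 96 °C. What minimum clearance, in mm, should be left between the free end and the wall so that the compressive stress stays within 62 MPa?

Free expansion if unrestrained: δ_free = αΔT L = 11.2×10⁻⁶ × 81 × 1775 = 1.61 mm.
A stress of 62 MPa corresponds to the wall pushing the link back by σL/E = 62×1775/(196×10³) = 0.5615 mm.
The gap must absorb the remainder: g_min = 1.61 − 0.5615 = 1.049 mm.

g ≈ 1.05 mm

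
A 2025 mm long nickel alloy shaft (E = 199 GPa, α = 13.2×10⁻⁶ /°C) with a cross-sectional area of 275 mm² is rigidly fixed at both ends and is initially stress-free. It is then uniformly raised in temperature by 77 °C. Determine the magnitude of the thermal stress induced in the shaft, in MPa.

The supports are rigid, so the total axial strain is zero. The restrained thermal strain is ε = αΔT = 13.2×10⁻⁶ × 77 = 1016.4×10⁻⁶.
The stress required to suppress this strain is σ = Eε = 199×10³ × 1016.4×10⁻⁶ = 202.3 MPa, compressive since the shaft is trying to expand.

σ ≈ 202 MPa (compressive)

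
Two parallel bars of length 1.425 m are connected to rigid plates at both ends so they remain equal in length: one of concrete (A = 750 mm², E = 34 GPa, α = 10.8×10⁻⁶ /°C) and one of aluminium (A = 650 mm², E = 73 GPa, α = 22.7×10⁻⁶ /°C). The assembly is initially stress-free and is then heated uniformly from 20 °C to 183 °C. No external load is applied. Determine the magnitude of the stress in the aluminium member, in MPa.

σ ≈ 49.5 MPa (compressive)

Both members must finish at the same length. With the larger α, the aluminium tends to over-expand; the plates restrain it, putting the aluminium in compression and the concrete in tension. With no external load the two internal forces are equal and opposite, magnitude P.
Equating the net (thermal + elastic) strains gives |α₁ − α₂|·ΔT = P·[1/(A₁E₁) + 1/(A₂E₂)].
|α₁ − α₂|·ΔT = 11.9×10⁻⁶ × 163 = 0.00194.
1/(A₁E₁) + 1/(A₂E₂) = 1/(750×34×10³) + 1/(650×73×10³) = 6.029×10⁻⁸ N⁻¹.
So P = 0.00194 / 6.029×10⁻⁸ = 32.17 kN.
σ_{aluminium} = P/A₂ = 32170/650 = 49.5 MPa, compressive.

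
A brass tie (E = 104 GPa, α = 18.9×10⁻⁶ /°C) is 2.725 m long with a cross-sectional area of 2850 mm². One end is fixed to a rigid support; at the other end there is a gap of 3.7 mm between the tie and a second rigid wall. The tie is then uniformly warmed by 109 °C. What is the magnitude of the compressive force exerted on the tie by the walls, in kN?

If the wall were absent the tie would grow by αΔT L = 18.9×10⁻⁶ × 109 × 2725 = 5.614 mm.
The gap closes (δ_free > 3.7 mm) and the wall then resists a further 5.614 − 3.7 = 1.914 mm of expansion.
Compatibility: PL/(AE) = 1.914 mm, so σ = P/A = E × (1.914/2725) = 73.04 MPa.
Force on the wall = σA = 73.04 × 2850 mm² = 208.2 kN.

P ≈ 208 kN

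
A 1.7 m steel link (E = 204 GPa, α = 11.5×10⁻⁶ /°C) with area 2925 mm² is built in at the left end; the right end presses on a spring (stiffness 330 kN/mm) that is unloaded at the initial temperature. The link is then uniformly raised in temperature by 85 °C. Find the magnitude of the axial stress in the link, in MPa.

If the spring were absent the link would lengthen by αΔT L = 11.5×10⁻⁶ × 85 × 1700 = 1.662 mm.
With a force P in the spring, the elastic change of the link is PL/(AE) and that of the spring is P/k; compatibility requires their sum to equal δ_free.
P [ L/(AE) + 1/k ] = δ_free → P [ 1700/(2925×204×10³) + 1/(330×10³) ] = 1.662.
P = 1.662 / 5.879×10⁻⁶ = 282600 N.
σ = P/A = 282600/2925 = 96.63 MPa.

σ ≈ 96.6 MPa (compressive)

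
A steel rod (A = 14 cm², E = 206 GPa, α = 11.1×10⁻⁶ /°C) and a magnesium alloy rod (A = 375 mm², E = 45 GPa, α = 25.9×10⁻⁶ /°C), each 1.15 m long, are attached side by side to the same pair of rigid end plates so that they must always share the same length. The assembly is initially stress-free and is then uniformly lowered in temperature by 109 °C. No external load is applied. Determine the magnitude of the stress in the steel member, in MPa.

The magnesium alloy has the larger α, so on cooling it would change length more than the steel if both were free. The rigid plates force a common final length, so the magnesium alloy is put into tension and the steel into compression, with equal and opposite forces P (no external load).
Setting the final lengths equal and cancelling L: (α₁ − α₂)ΔT = P/(A₁E₁) + P/(A₂E₂).
|α₁ − α₂|·ΔT = 14.8×10⁻⁶ × 109 = 0.001613.
1/(A₁E₁) + 1/(A₂E₂) = 1/(1400×206×10³) + 1/(375×45×10³) = 6.273×10⁻⁸ N⁻¹.
So P = 0.001613 / 6.273×10⁻⁸ = 25.72 kN.
σ_{steel} = P/A₁ = 25720/1400 = 18.37 MPa, compressive.

σ ≈ 18.4 MPa (compressive)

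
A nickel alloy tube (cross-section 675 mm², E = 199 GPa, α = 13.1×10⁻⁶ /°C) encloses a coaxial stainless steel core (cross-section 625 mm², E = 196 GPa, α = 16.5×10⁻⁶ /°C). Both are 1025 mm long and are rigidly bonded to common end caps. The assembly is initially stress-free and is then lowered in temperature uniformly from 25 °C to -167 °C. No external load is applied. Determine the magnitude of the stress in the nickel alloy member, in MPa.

σ ≈ 62 MPa (compressive)

Equilibrium of a rigid end plate with no external load gives equal and opposite internal forces ±P in the two members. Since α_{stainless steel} > α_{nickel alloy}, cooling drives the stainless steel into tension and the nickel alloy into compression.
Equating the net (thermal + elastic) strains gives |α₁ − α₂|·ΔT = P·[1/(A₁E₁) + 1/(A₂E₂)].
|α₁ − α₂|·ΔT = 3.4×10⁻⁶ × 192 = 0.0006528.
1/(A₁E₁) + 1/(A₂E₂) = 1/(675×199×10³) + 1/(625×196×10³) = 1.561×10⁻⁸ N⁻¹.
P = 0.0006528 / 1.561×10⁻⁸ = 41820 N = 41.82 kN.
σ_{nickel alloy} = P/A₁ = 41820/675 = 61.96 MPa, compressive.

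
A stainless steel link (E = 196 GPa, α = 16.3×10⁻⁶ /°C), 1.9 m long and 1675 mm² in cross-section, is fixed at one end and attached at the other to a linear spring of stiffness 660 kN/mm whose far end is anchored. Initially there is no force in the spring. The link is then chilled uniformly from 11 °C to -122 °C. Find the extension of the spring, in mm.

δ ≈ 0.855 mm

The unrestrained thermal change is αΔT L = 16.3×10⁻⁶ × 133 × 1900 = 4.119 mm.
Let P be the tensile force in the spring. The link extends elastically by PL/(AE) and the spring stretches by P/k; together these equal δ_free.
P [ L/(AE) + 1/k ] = δ_free → P [ 1900/(1675×196×10³) + 1/(660×10³) ] = 4.119.
P = 4.119 / 7.303×10⁻⁶ = 564100 N.
Spring extension = P/k = 564100/(660×10³) = 0.8546 mm.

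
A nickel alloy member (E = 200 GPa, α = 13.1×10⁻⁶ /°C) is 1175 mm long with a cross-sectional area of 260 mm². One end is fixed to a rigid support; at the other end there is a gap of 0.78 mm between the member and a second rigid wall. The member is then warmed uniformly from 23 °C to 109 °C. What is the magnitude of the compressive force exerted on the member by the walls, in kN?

P ≈ 24.1 kN

Free thermal elongation = αΔT L = 13.1×10⁻⁶ × 86 × 1175 = 1.324 mm.
The gap closes (δ_free > 0.78 mm) and the wall then resists a further 1.324 − 0.78 = 0.5438 mm of expansion.
Compatibility: PL/(AE) = 0.5438 mm, so σ = P/A = E × (0.5438/1175) = 92.55 MPa.
P = σA = 92.55 × 260 = 24.06 kN.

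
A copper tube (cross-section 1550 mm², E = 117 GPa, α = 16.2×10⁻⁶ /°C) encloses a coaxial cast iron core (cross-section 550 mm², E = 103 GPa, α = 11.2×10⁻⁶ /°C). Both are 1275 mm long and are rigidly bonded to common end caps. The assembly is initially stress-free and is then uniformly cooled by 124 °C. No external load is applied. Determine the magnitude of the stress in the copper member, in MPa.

σ ≈ 17.3 MPa (tensile)

Both members must finish at the same length. With the larger α, the copper tends to over-contract; the plates restrain it, putting the copper in tension and the cast iron in compression. With no external load the two internal forces are equal and opposite, magnitude P.
Setting the final lengths equal and cancelling L: (α₁ − α₂)ΔT = P/(A₁E₁) + P/(A₂E₂).
|α₁ − α₂|·ΔT = 5×10⁻⁶ × 124 = 0.00062.
1/(A₁E₁) + 1/(A₂E₂) = 1/(1550×117×10³) + 1/(550×103×10³) = 2.317×10⁻⁸ N⁻¹.
So P = 0.00062 / 2.317×10⁻⁸ = 26.76 kN.
σ_{copper} = P/A₁ = 26760/1550 = 17.27 MPa, tensile.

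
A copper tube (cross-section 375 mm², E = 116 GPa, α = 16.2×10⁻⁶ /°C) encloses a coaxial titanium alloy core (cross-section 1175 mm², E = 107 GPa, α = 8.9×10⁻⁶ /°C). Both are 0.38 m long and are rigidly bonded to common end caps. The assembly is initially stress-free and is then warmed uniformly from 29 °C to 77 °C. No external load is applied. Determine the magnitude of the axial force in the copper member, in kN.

Both members must finish at the same length. With the larger α, the copper tends to over-expand; the plates restrain it, putting the copper in compression and the titanium alloy in tension. With no external load the two internal forces are equal and opposite, magnitude P.
Setting the final lengths equal and cancelling L: (α₁ − α₂)ΔT = P/(A₁E₁) + P/(A₂E₂).
|α₁ − α₂|·ΔT = 7.3×10⁻⁶ × 48 = 0.0003504.
1/(A₁E₁) + 1/(A₂E₂) = 1/(375×116×10³) + 1/(1175×107×10³) = 3.094×10⁻⁸ N⁻¹.
P = 0.0003504 / 3.094×10⁻⁸ = 11320 N = 11.32 kN.

P ≈ 11.3 kN (compressive in the copper)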